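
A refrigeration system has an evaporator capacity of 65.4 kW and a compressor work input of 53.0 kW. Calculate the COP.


COP = Q_evap / W
COP = 65.4 / 53.0
COP = 1.234

1.234


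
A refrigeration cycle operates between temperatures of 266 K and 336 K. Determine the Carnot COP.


dT = 336 - 266 = 70 K
COP_carnot = T_cold / dT = 266 / 70
COP_carnot = 3.8

3.8


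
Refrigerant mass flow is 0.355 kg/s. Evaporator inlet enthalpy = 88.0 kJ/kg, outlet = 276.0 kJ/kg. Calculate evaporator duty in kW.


dh = 276.0 - 88.0 = 188.0 kJ/kg
Q_evap = m_dot * dh = 0.355 * 188.0
Q_evap = 66.74 kW

66.74


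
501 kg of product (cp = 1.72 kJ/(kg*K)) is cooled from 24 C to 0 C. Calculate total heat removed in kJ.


dT = 24 - (0) = 24 K
Q = m * cp * dT = 501 * 1.72 * 24
Q = 20681 kJ

20681


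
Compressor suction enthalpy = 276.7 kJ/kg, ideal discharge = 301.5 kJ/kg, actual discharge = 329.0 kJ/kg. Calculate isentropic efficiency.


dh_ideal = 301.5 - 276.7 = 24.8 kJ/kg
dh_actual = 329.0 - 276.7 = 52.3 kJ/kg
eta_s = dh_ideal / dh_actual = 24.8 / 52.3
eta_s = 0.4742

0.4742


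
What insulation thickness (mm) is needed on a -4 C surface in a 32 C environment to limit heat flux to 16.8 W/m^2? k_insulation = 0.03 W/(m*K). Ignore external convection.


dT = 32 - (-4) = 36 K
thickness = k * dT / q_max * 1000
thickness = 0.03 * 36 / 16.8 * 1000
thickness = 64.3 mm

64.3


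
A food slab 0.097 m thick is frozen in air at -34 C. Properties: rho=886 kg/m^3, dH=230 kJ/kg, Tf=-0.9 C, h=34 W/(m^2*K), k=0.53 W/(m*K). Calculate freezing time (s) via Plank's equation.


dT = -0.9 - (-34) = 33.1 K
term1 = a/(2h) = 0.097/(2*34) = 0.001426470588
term2 = a^2/(8k) = 0.097^2/(8*0.53) = 0.002219103774
t = rho*dH*1000/dT * (term1 + term2)
t = 886*230*1000/33.1 * (0.001426470588 + 0.002219103774)
t = 22444 s

22444


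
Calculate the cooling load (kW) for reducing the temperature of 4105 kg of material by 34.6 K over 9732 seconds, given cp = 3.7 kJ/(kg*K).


Q = m * cp * dT / t
Q = 4105 * 3.7 * 34.6 / 9732
Q = 53.999 kW

53.999


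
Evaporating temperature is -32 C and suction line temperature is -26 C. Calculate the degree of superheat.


Superheat = T_suction - T_evap
Superheat = -26 - (-32)
Superheat = 6 K

6


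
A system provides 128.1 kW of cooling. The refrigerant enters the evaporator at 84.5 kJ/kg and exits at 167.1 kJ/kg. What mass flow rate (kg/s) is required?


dh = 167.1 - 84.5 = 82.6 kJ/kg
m_dot = Q / dh = 128.1 / 82.6 = 1.5508 kg/s

1.5508


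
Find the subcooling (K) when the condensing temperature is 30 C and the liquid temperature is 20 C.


Subcooling = T_cond - T_liquid
Subcooling = 30 - 20
Subcooling = 10 K

10


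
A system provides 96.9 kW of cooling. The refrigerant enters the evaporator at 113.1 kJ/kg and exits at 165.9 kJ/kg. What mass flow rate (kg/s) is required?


dh = 165.9 - 113.1 = 52.8 kJ/kg
m_dot = Q / dh = 96.9 / 52.8 = 1.8352 kg/s

1.8352


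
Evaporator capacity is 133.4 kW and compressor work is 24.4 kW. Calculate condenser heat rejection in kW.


Q_cond = Q_evap + W
Q_cond = 133.4 + 24.4
Q_cond = 157.8 kW

157.8


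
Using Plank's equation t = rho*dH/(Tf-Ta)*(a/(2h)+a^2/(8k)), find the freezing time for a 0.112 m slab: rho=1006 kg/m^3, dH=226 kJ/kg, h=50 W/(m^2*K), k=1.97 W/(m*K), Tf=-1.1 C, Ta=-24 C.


dT = -1.1 - (-24) = 22.9 K
term1 = a/(2h) = 0.112/(2*50) = 0.00112
term2 = a^2/(8k) = 0.112^2/(8*1.97) = 0.0007959390863
t = rho*dH*1000/dT * (term1 + term2)
t = 1006*226*1000/22.9 * (0.00112 + 0.0007959390863)
t = 19022 s

19022


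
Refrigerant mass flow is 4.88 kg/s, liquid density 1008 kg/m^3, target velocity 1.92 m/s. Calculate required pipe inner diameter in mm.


A = m_dot / (rho * v) = 4.88 / (1008 * 1.92) = 0.002521494709 m^2
d = sqrt(4*A/pi) * 1000
d = 56.7 mm

56.7


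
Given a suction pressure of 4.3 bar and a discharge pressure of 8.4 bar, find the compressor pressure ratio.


PR = P_high / P_low
PR = 8.4 / 4.3
PR = 1.953

1.953


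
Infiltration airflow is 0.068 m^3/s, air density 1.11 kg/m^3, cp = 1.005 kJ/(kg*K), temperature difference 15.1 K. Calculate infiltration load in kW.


Q = V_dot * rho * cp * dT
Q = 0.068 * 1.11 * 1.005 * 15.1
Q = 1.145 kW

1.145


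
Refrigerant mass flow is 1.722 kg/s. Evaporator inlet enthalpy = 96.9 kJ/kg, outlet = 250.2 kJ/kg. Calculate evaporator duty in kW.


dh = 250.2 - 96.9 = 153.3 kJ/kg
Q_evap = m_dot * dh = 1.722 * 153.3
Q_evap = 263.98 kW

263.98


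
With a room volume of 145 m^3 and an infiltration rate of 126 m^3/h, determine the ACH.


ACH = flow / volume
ACH = 126 / 145
ACH = 0.869

0.869


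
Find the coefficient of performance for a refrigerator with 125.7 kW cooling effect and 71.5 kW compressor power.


COP = Q_evap / W
COP = 125.7 / 71.5
COP = 1.758

1.758


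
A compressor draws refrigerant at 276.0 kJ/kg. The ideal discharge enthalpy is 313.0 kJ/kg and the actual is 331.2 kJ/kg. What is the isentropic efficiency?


dh_ideal = 313.0 - 276.0 = 37.0 kJ/kg
dh_actual = 331.2 - 276.0 = 55.2 kJ/kg
eta_s = dh_ideal / dh_actual = 37.0 / 55.2
eta_s = 0.6703

0.6703


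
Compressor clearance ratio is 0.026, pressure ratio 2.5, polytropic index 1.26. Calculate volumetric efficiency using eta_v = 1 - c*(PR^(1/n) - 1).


PR^(1/n) = 2.5^(1/1.26) = 2.06930927
eta_v = 1 - 0.026 * (2.06930927 - 1)
eta_v = 0.9722

0.9722


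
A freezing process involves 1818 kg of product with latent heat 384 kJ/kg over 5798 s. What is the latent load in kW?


Q_lat = m * h_fg / t
Q_lat = 1818 * 384 / 5798
Q_lat = 120.41 kW

120.41


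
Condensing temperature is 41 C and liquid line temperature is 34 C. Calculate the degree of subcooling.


Subcooling = T_cond - T_liquid
Subcooling = 41 - 34
Subcooling = 7 K

7


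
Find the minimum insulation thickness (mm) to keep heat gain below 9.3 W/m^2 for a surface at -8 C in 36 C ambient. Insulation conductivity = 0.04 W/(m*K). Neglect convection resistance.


dT = 36 - (-8) = 44 K
thickness = k * dT / q_max * 1000
thickness = 0.04 * 44 / 9.3 * 1000
thickness = 189.2 mm

189.2


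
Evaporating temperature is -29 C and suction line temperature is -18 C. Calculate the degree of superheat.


Superheat = T_suction - T_evap
Superheat = -18 - (-29)
Superheat = 11 K

11


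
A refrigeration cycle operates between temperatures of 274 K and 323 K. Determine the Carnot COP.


dT = 323 - 274 = 49 K
COP_carnot = T_cold / dT = 274 / 49
COP_carnot = 5.592

5.592


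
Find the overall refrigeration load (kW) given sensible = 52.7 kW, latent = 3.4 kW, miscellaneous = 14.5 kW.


Q_total = Q_s + Q_l + Q_misc
Q_total = 52.7 + 3.4 + 14.5
Q_total = 70.6 kW

70.6


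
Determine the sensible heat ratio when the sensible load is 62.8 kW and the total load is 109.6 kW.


SHR = Q_sensible / Q_total
SHR = 62.8 / 109.6
SHR = 0.573

0.573


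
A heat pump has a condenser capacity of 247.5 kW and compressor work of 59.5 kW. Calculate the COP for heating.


COP_hp = Q_cond / W
COP_hp = 247.5 / 59.5
COP_hp = 4.16

4.16


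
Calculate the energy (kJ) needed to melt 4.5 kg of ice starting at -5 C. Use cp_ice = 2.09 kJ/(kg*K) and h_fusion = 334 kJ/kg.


Sensible heat = cp * dT = 2.09 * 5 = 10.45 kJ/kg
Total per kg = 10.45 + 334 = 344.45 kJ/kg
Q = m * total = 4.5 * 344.45
Q = 1550.0 kJ

1550.0


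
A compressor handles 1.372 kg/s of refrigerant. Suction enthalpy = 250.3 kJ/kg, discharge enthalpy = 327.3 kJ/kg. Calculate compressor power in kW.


dh = 327.3 - 250.3 = 77.0 kJ/kg
W = m_dot * dh = 1.372 * 77.0 = 105.64 kW

105.64


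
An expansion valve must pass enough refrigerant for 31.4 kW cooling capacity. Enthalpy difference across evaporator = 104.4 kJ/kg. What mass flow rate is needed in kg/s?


m_dot = Q / dh
m_dot = 31.4 / 104.4
m_dot = 0.3008 kg/s

0.3008


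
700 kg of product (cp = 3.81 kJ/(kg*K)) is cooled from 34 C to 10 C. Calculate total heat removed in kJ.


dT = 34 - (10) = 24 K
Q = m * cp * dT = 700 * 3.81 * 24
Q = 64008 kJ

64008


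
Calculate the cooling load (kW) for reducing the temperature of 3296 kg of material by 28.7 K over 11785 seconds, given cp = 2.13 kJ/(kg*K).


Q = m * cp * dT / t
Q = 3296 * 2.13 * 28.7 / 11785
Q = 17.097 kW

17.097


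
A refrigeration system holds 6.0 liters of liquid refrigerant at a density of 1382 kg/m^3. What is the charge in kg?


Charge = V * rho / 1000
Charge = 6.0 * 1382 / 1000
Charge = 8.29 kg

8.29


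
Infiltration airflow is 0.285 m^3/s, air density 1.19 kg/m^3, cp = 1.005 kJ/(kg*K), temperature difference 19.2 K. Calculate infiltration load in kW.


Q = V_dot * rho * cp * dT
Q = 0.285 * 1.19 * 1.005 * 19.2
Q = 6.544 kW

6.544


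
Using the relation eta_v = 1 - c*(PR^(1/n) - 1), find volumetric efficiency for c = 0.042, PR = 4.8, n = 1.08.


PR^(1/n) = 4.8^(1/1.08) = 4.27345292
eta_v = 1 - 0.042 * (4.27345292 - 1)
eta_v = 0.8625

0.8625


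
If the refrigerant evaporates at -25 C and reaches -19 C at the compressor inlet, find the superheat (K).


Superheat = T_suction - T_evap
Superheat = -19 - (-25)
Superheat = 6 K

6


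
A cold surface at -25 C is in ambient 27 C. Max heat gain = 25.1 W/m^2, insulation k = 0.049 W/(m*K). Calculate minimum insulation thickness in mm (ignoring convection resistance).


dT = 27 - (-25) = 52 K
thickness = k * dT / q_max * 1000
thickness = 0.049 * 52 / 25.1 * 1000
thickness = 101.5 mm

101.5


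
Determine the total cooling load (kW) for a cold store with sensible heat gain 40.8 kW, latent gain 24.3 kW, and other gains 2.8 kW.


Q_total = Q_s + Q_l + Q_misc
Q_total = 40.8 + 24.3 + 2.8
Q_total = 67.9 kW

67.9


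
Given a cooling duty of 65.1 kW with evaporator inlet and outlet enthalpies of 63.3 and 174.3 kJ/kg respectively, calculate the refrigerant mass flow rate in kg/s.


dh = 174.3 - 63.3 = 111.0 kJ/kg
m_dot = Q / dh = 65.1 / 111.0 = 0.5865 kg/s

0.5865


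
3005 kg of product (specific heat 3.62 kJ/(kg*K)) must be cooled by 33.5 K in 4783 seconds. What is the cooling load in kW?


Q = m * cp * dT / t
Q = 3005 * 3.62 * 33.5 / 4783
Q = 76.19 kW

76.19


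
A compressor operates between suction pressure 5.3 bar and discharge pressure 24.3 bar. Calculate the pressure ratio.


PR = P_high / P_low
PR = 24.3 / 5.3
PR = 4.585

4.585


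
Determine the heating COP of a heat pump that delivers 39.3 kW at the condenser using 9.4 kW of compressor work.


COP_hp = Q_cond / W
COP_hp = 39.3 / 9.4
COP_hp = 4.181

4.181


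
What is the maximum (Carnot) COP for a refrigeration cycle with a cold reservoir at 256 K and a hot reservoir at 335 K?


dT = 335 - 256 = 79 K
COP_carnot = T_cold / dT = 256 / 79
COP_carnot = 3.241

3.241


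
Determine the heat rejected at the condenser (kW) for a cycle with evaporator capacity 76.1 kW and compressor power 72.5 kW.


Q_cond = Q_evap + W
Q_cond = 76.1 + 72.5
Q_cond = 148.6 kW

148.6


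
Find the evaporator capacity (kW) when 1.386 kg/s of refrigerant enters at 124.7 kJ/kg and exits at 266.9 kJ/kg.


dh = 266.9 - 124.7 = 142.2 kJ/kg
Q_evap = m_dot * dh = 1.386 * 142.2
Q_evap = 197.09 kW

197.09


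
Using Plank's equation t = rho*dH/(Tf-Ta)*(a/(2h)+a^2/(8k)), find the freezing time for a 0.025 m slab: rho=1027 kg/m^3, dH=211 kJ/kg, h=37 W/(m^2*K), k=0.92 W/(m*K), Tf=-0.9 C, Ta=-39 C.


dT = -0.9 - (-39) = 38.1 K
term1 = a/(2h) = 0.025/(2*37) = 0.0003378378378
term2 = a^2/(8k) = 0.025^2/(8*0.92) = 0.00008491847826
t = rho*dH*1000/dT * (term1 + term2)
t = 1027*211*1000/38.1 * (0.0003378378378 + 0.00008491847826)
t = 2404 s

2404


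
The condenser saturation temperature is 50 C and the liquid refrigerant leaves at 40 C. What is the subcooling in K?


Subcooling = T_cond - T_liquid
Subcooling = 50 - 40
Subcooling = 10 K

10


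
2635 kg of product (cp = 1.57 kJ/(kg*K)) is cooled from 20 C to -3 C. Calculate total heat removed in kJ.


dT = 20 - (-3) = 23 K
Q = m * cp * dT = 2635 * 1.57 * 23
Q = 95150 kJ

95150


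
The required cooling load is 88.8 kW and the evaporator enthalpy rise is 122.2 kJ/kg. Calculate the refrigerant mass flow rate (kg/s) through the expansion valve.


m_dot = Q / dh
m_dot = 88.8 / 122.2
m_dot = 0.7267 kg/s

0.7267


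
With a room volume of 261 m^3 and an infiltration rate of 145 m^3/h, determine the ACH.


ACH = flow / volume
ACH = 145 / 261
ACH = 0.556

0.556


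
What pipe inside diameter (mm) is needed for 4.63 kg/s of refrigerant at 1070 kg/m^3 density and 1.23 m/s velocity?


A = m_dot / (rho * v) = 4.63 / (1070 * 1.23) = 0.003517969759 m^2
d = sqrt(4*A/pi) * 1000
d = 66.9 mm

66.9


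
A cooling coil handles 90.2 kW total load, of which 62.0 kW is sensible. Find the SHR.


SHR = Q_sensible / Q_total
SHR = 62.0 / 90.2
SHR = 0.687

0.687


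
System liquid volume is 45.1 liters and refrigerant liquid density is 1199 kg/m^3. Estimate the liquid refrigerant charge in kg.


Charge = V * rho / 1000
Charge = 45.1 * 1199 / 1000
Charge = 54.07 kg

54.07


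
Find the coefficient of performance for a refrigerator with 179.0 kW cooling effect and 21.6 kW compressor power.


COP = Q_evap / W
COP = 179.0 / 21.6
COP = 8.287

8.287


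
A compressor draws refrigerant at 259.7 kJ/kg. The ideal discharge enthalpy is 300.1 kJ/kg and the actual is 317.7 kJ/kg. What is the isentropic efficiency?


dh_ideal = 300.1 - 259.7 = 40.4 kJ/kg
dh_actual = 317.7 - 259.7 = 58.0 kJ/kg
eta_s = dh_ideal / dh_actual = 40.4 / 58.0
eta_s = 0.6966

0.6966


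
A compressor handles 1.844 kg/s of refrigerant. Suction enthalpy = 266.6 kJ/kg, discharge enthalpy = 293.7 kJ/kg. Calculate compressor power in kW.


dh = 293.7 - 266.6 = 27.1 kJ/kg
W = m_dot * dh = 1.844 * 27.1 = 49.97 kW

49.97


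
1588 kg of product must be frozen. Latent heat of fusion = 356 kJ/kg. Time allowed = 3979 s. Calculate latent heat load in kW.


Q_lat = m * h_fg / t
Q_lat = 1588 * 356 / 3979
Q_lat = 142.08 kW

142.08


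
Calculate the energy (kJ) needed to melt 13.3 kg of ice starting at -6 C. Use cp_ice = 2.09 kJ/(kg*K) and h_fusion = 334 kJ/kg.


Sensible heat = cp * dT = 2.09 * 6 = 12.54 kJ/kg
Total per kg = 12.54 + 334 = 346.54 kJ/kg
Q = m * total = 13.3 * 346.54
Q = 4609.0 kJ

4609.0


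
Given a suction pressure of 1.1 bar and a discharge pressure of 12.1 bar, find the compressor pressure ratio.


PR = P_high / P_low
PR = 12.1 / 1.1
PR = 11.0

11.0


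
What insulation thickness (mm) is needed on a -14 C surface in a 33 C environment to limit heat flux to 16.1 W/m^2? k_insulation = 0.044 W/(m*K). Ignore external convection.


dT = 33 - (-14) = 47 K
thickness = k * dT / q_max * 1000
thickness = 0.044 * 47 / 16.1 * 1000
thickness = 128.4 mm

128.4


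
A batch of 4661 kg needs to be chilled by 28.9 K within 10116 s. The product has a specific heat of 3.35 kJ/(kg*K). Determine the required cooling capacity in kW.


Q = m * cp * dT / t
Q = 4661 * 3.35 * 28.9 / 10116
Q = 44.608 kW

44.608


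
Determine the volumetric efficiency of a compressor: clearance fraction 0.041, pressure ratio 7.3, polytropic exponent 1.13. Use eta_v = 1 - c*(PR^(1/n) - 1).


PR^(1/n) = 7.3^(1/1.13) = 5.80767802
eta_v = 1 - 0.041 * (5.80767802 - 1)
eta_v = 0.8029

0.8029


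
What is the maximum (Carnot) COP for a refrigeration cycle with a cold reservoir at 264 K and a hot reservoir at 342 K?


dT = 342 - 264 = 78 K
COP_carnot = T_cold / dT = 264 / 78
COP_carnot = 3.385

3.385


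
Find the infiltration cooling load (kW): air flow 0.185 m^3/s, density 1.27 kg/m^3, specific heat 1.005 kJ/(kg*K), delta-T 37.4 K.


Q = V_dot * rho * cp * dT
Q = 0.185 * 1.27 * 1.005 * 37.4
Q = 8.831 kW

8.831


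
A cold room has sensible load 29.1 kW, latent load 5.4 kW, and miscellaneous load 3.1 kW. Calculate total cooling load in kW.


Q_total = Q_s + Q_l + Q_misc
Q_total = 29.1 + 5.4 + 3.1
Q_total = 37.6 kW

37.6


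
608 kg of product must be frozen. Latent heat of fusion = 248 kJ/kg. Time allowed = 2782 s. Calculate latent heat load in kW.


Q_lat = m * h_fg / t
Q_lat = 608 * 248 / 2782
Q_lat = 54.2 kW

54.2


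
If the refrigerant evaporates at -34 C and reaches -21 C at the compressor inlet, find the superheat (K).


Superheat = T_suction - T_evap
Superheat = -21 - (-34)
Superheat = 13 K

13


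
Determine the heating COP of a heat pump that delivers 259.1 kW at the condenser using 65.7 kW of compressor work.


COP_hp = Q_cond / W
COP_hp = 259.1 / 65.7
COP_hp = 3.944

3.944


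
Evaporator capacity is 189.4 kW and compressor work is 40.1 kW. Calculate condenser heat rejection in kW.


Q_cond = Q_evap + W
Q_cond = 189.4 + 40.1
Q_cond = 229.5 kW

229.5


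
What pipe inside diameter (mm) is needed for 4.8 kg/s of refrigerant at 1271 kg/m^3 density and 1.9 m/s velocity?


A = m_dot / (rho * v) = 4.8 / (1271 * 1.9) = 0.001987659945 m^2
d = sqrt(4*A/pi) * 1000
d = 50.3 mm

50.3


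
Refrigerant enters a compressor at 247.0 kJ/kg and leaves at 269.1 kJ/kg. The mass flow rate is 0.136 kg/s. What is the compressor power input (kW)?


dh = 269.1 - 247.0 = 22.1 kJ/kg
W = m_dot * dh = 0.136 * 22.1 = 3.01 kW

3.01


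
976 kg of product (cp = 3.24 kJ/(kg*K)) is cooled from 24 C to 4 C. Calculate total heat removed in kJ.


dT = 24 - (4) = 20 K
Q = m * cp * dT = 976 * 3.24 * 20
Q = 63245 kJ

63245


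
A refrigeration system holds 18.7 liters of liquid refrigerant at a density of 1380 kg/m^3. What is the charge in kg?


Charge = V * rho / 1000
Charge = 18.7 * 1380 / 1000
Charge = 25.81 kg

25.81


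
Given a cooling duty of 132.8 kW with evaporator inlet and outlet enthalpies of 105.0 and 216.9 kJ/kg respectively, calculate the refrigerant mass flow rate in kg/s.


dh = 216.9 - 105.0 = 111.9 kJ/kg
m_dot = Q / dh = 132.8 / 111.9 = 1.1868 kg/s

1.1868


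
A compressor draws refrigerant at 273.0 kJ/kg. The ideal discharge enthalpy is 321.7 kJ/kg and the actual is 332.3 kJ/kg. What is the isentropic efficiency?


dh_ideal = 321.7 - 273.0 = 48.7 kJ/kg
dh_actual = 332.3 - 273.0 = 59.3 kJ/kg
eta_s = dh_ideal / dh_actual = 48.7 / 59.3
eta_s = 0.8212

0.8212


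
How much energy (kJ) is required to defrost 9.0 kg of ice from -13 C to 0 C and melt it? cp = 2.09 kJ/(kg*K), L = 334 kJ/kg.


Sensible heat = cp * dT = 2.09 * 13 = 27.17 kJ/kg
Total per kg = 27.17 + 334 = 361.17 kJ/kg
Q = m * total = 9.0 * 361.17
Q = 3250.5 kJ

3250.5


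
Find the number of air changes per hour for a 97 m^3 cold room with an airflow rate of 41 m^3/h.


ACH = flow / volume
ACH = 41 / 97
ACH = 0.423

0.423


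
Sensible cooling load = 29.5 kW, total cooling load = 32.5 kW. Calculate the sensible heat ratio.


SHR = Q_sensible / Q_total
SHR = 29.5 / 32.5
SHR = 0.908

0.908


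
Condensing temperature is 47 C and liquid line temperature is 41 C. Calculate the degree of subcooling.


Subcooling = T_cond - T_liquid
Subcooling = 47 - 41
Subcooling = 6 K

6


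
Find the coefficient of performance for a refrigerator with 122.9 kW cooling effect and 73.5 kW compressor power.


COP = Q_evap / W
COP = 122.9 / 73.5
COP = 1.672

1.672


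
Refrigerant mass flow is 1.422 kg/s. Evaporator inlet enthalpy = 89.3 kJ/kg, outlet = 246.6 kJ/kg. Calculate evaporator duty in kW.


dh = 246.6 - 89.3 = 157.3 kJ/kg
Q_evap = m_dot * dh = 1.422 * 157.3
Q_evap = 223.68 kW

223.68


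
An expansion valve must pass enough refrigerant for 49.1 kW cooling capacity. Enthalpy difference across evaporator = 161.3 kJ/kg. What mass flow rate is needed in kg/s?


m_dot = Q / dh
m_dot = 49.1 / 161.3
m_dot = 0.3044 kg/s

0.3044


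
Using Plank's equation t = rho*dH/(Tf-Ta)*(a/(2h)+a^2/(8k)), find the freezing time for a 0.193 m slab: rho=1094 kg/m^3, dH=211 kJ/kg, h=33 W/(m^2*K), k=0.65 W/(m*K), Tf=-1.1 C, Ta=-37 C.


dT = -1.1 - (-37) = 35.9 K
term1 = a/(2h) = 0.193/(2*33) = 0.002924242424
term2 = a^2/(8k) = 0.193^2/(8*0.65) = 0.007163269231
t = rho*dH*1000/dT * (term1 + term2)
t = 1094*211*1000/35.9 * (0.002924242424 + 0.007163269231)
t = 64862 s

64862


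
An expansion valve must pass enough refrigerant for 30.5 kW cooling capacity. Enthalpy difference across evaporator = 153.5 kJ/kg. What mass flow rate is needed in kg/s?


m_dot = Q / dh
m_dot = 30.5 / 153.5
m_dot = 0.1987 kg/s

0.1987


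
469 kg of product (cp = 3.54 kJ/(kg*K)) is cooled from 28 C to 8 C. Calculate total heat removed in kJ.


dT = 28 - (8) = 20 K
Q = m * cp * dT = 469 * 3.54 * 20
Q = 33205 kJ

33205


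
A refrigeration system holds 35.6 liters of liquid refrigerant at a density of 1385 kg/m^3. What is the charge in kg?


Charge = V * rho / 1000
Charge = 35.6 * 1385 / 1000
Charge = 49.31 kg

49.31


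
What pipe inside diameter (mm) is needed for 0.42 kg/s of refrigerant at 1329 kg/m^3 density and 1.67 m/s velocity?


A = m_dot / (rho * v) = 0.42 / (1329 * 1.67) = 0.0001892377773 m^2
d = sqrt(4*A/pi) * 1000
d = 15.5 mm

15.5


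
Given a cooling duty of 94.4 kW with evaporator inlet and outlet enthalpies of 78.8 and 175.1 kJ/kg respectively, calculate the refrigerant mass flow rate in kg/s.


dh = 175.1 - 78.8 = 96.3 kJ/kg
m_dot = Q / dh = 94.4 / 96.3 = 0.9803 kg/s

0.9803


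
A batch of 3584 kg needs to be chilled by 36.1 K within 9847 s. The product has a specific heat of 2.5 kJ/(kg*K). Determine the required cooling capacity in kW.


Q = m * cp * dT / t
Q = 3584 * 2.5 * 36.1 / 9847
Q = 32.848 kW

32.848


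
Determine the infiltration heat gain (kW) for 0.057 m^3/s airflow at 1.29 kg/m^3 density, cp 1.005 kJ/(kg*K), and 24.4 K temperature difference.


Q = V_dot * rho * cp * dT
Q = 0.057 * 1.29 * 1.005 * 24.4
Q = 1.803 kW

1.803


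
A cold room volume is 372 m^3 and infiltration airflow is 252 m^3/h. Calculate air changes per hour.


ACH = flow / volume
ACH = 252 / 372
ACH = 0.677

0.677


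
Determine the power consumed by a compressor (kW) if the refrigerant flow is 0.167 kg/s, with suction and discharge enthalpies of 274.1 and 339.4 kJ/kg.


dh = 339.4 - 274.1 = 65.3 kJ/kg
W = m_dot * dh = 0.167 * 65.3 = 10.91 kW

10.91


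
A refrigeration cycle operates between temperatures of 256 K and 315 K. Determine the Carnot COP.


dT = 315 - 256 = 59 K
COP_carnot = T_cold / dT = 256 / 59
COP_carnot = 4.339

4.339


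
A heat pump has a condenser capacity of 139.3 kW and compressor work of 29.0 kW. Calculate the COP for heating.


COP_hp = Q_cond / W
COP_hp = 139.3 / 29.0
COP_hp = 4.803

4.803


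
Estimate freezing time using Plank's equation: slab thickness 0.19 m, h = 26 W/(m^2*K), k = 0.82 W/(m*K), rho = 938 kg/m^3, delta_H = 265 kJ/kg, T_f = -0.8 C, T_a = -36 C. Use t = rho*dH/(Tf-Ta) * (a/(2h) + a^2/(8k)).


dT = -0.8 - (-36) = 35.2 K
term1 = a/(2h) = 0.19/(2*26) = 0.003653846154
term2 = a^2/(8k) = 0.19^2/(8*0.82) = 0.00550304878
t = rho*dH*1000/dT * (term1 + term2)
t = 938*265*1000/35.2 * (0.003653846154 + 0.00550304878)
t = 64663 s

64663


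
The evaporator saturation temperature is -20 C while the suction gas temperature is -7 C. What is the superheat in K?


Superheat = T_suction - T_evap
Superheat = -7 - (-20)
Superheat = 13 K

13


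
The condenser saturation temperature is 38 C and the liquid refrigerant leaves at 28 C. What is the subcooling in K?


Subcooling = T_cond - T_liquid
Subcooling = 38 - 28
Subcooling = 10 K

10


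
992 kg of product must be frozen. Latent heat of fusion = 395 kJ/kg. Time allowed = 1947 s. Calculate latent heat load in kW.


Q_lat = m * h_fg / t
Q_lat = 992 * 395 / 1947
Q_lat = 201.25 kW

201.25


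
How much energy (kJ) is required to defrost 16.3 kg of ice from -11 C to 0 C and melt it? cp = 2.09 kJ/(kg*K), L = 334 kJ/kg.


Sensible heat = cp * dT = 2.09 * 11 = 22.99 kJ/kg
Total per kg = 22.99 + 334 = 356.99 kJ/kg
Q = m * total = 16.3 * 356.99
Q = 5818.9 kJ

5818.9


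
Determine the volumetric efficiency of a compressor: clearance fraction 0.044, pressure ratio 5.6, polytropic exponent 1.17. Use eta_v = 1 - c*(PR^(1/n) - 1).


PR^(1/n) = 5.6^(1/1.17) = 4.3599042
eta_v = 1 - 0.044 * (4.3599042 - 1)
eta_v = 0.8522

0.8522


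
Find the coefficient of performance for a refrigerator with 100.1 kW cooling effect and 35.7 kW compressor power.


COP = Q_evap / W
COP = 100.1 / 35.7
COP = 2.804

2.804


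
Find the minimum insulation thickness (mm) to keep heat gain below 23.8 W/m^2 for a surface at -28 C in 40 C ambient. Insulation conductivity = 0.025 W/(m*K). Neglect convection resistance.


dT = 40 - (-28) = 68 K
thickness = k * dT / q_max * 1000
thickness = 0.025 * 68 / 23.8 * 1000
thickness = 71.4 mm

71.4


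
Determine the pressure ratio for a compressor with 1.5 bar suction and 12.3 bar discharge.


PR = P_high / P_low
PR = 12.3 / 1.5
PR = 8.2

8.2


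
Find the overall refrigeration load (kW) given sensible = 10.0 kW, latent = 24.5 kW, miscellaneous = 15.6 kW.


Q_total = Q_s + Q_l + Q_misc
Q_total = 10.0 + 24.5 + 15.6
Q_total = 50.1 kW

50.1


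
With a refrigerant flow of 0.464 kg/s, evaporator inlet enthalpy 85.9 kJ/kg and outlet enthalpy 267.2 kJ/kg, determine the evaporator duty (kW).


dh = 267.2 - 85.9 = 181.3 kJ/kg
Q_evap = m_dot * dh = 0.464 * 181.3
Q_evap = 84.12 kW

84.12


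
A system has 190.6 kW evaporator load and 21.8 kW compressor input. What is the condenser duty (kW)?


Q_cond = Q_evap + W
Q_cond = 190.6 + 21.8
Q_cond = 212.4 kW

212.4


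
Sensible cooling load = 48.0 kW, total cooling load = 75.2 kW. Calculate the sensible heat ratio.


SHR = Q_sensible / Q_total
SHR = 48.0 / 75.2
SHR = 0.638

0.638


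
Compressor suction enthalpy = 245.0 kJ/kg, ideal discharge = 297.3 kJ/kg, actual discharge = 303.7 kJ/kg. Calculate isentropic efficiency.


dh_ideal = 297.3 - 245.0 = 52.3 kJ/kg
dh_actual = 303.7 - 245.0 = 58.7 kJ/kg
eta_s = dh_ideal / dh_actual = 52.3 / 58.7
eta_s = 0.891

0.891


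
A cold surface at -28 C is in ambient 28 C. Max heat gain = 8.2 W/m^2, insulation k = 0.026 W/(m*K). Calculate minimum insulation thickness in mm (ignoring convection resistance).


dT = 28 - (-28) = 56 K
thickness = k * dT / q_max * 1000
thickness = 0.026 * 56 / 8.2 * 1000
thickness = 177.6 mm

177.6


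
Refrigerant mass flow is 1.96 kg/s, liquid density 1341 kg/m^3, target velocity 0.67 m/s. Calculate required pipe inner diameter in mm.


A = m_dot / (rho * v) = 1.96 / (1341 * 0.67) = 0.002181486304 m^2
d = sqrt(4*A/pi) * 1000
d = 52.7 mm

52.7


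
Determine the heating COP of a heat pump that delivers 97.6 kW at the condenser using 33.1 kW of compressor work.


COP_hp = Q_cond / W
COP_hp = 97.6 / 33.1
COP_hp = 2.949

2.949


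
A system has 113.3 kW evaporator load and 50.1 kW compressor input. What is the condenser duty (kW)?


Q_cond = Q_evap + W
Q_cond = 113.3 + 50.1
Q_cond = 163.4 kW

163.4


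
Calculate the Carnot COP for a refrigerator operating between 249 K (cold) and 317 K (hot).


dT = 317 - 249 = 68 K
COP_carnot = T_cold / dT = 249 / 68
COP_carnot = 3.662

3.662


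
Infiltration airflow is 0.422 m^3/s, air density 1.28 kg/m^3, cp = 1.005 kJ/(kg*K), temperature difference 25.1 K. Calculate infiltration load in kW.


Q = V_dot * rho * cp * dT
Q = 0.422 * 1.28 * 1.005 * 25.1
Q = 13.626 kW

13.626


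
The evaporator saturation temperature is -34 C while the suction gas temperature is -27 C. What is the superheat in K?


Superheat = T_suction - T_evap
Superheat = -27 - (-34)
Superheat = 7 K

7


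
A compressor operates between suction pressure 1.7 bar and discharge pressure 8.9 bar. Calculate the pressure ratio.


PR = P_high / P_low
PR = 8.9 / 1.7
PR = 5.235

5.235


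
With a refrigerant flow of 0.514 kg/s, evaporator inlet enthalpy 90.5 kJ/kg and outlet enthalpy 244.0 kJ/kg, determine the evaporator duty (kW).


dh = 244.0 - 90.5 = 153.5 kJ/kg
Q_evap = m_dot * dh = 0.514 * 153.5
Q_evap = 78.9 kW

78.9


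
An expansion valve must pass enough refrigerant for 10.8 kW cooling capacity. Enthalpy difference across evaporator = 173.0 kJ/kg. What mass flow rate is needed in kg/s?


m_dot = Q / dh
m_dot = 10.8 / 173.0
m_dot = 0.0624 kg/s

0.0624


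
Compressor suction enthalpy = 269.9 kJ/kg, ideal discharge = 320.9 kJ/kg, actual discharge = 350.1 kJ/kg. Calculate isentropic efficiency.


dh_ideal = 320.9 - 269.9 = 51.0 kJ/kg
dh_actual = 350.1 - 269.9 = 80.2 kJ/kg
eta_s = dh_ideal / dh_actual = 51.0 / 80.2
eta_s = 0.6359

0.6359


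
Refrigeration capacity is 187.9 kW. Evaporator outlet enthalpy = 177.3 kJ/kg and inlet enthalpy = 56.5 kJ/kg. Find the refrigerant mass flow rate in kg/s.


dh = 177.3 - 56.5 = 120.8 kJ/kg
m_dot = Q / dh = 187.9 / 120.8 = 1.5555 kg/s

1.5555


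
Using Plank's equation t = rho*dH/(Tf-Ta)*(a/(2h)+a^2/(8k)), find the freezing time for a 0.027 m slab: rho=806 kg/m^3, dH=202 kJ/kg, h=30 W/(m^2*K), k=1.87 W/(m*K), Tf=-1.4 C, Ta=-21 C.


dT = -1.4 - (-21) = 19.6 K
term1 = a/(2h) = 0.027/(2*30) = 0.00045
term2 = a^2/(8k) = 0.027^2/(8*1.87) = 0.00004872994652
t = rho*dH*1000/dT * (term1 + term2)
t = 806*202*1000/19.6 * (0.00045 + 0.00004872994652)
t = 4143 s

4143


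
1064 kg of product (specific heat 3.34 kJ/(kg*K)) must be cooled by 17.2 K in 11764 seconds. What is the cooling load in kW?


Q = m * cp * dT / t
Q = 1064 * 3.34 * 17.2 / 11764
Q = 5.196 kW

5.196


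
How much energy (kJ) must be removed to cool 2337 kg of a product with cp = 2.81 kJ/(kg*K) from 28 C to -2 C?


dT = 28 - (-2) = 30 K
Q = m * cp * dT = 2337 * 2.81 * 30
Q = 197009 kJ

197009


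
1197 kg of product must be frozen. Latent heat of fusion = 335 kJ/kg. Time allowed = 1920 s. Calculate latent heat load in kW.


Q_lat = m * h_fg / t
Q_lat = 1197 * 335 / 1920
Q_lat = 208.85 kW

208.85


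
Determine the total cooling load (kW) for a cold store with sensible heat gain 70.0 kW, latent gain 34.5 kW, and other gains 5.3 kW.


Q_total = Q_s + Q_l + Q_misc
Q_total = 70.0 + 34.5 + 5.3
Q_total = 109.8 kW

109.8


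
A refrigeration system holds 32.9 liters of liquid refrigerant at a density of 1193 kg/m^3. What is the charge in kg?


Charge = V * rho / 1000
Charge = 32.9 * 1193 / 1000
Charge = 39.25 kg

39.25


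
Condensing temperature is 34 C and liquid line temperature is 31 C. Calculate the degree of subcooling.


Subcooling = T_cond - T_liquid
Subcooling = 34 - 31
Subcooling = 3 K

3


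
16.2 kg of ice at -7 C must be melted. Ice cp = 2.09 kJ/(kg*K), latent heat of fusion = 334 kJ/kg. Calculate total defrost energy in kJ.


Sensible heat = cp * dT = 2.09 * 7 = 14.63 kJ/kg
Total per kg = 14.63 + 334 = 348.63 kJ/kg
Q = m * total = 16.2 * 348.63
Q = 5647.8 kJ

5647.8


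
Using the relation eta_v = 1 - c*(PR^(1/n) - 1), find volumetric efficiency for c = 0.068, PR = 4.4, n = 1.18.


PR^(1/n) = 4.4^(1/1.18) = 3.50993342
eta_v = 1 - 0.068 * (3.50993342 - 1)
eta_v = 0.8293

0.8293


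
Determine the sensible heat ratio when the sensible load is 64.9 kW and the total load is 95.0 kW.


SHR = Q_sensible / Q_total
SHR = 64.9 / 95.0
SHR = 0.683

0.683


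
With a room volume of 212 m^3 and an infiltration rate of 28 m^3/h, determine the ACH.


ACH = flow / volume
ACH = 28 / 212
ACH = 0.132

0.132


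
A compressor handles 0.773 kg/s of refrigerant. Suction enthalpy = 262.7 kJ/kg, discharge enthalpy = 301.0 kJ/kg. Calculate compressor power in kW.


dh = 301.0 - 262.7 = 38.3 kJ/kg
W = m_dot * dh = 0.773 * 38.3 = 29.61 kW

29.61


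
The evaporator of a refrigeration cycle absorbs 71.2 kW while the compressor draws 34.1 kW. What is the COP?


COP = Q_evap / W
COP = 71.2 / 34.1
COP = 2.088

2.088


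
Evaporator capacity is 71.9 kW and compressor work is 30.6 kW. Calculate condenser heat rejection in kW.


Q_cond = Q_evap + W
Q_cond = 71.9 + 30.6
Q_cond = 102.5 kW

102.5


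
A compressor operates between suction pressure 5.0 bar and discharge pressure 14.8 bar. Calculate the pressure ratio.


PR = P_high / P_low
PR = 14.8 / 5.0
PR = 2.96

2.96


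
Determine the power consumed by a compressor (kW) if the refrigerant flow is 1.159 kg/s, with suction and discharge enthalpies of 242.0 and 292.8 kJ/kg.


dh = 292.8 - 242.0 = 50.8 kJ/kg
W = m_dot * dh = 1.159 * 50.8 = 58.88 kW

58.88


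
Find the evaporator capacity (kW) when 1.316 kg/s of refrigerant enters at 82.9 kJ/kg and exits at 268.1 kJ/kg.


dh = 268.1 - 82.9 = 185.2 kJ/kg
Q_evap = m_dot * dh = 1.316 * 185.2
Q_evap = 243.72 kW

243.72


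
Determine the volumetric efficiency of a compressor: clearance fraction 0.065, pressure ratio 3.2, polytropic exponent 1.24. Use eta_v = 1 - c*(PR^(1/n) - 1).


PR^(1/n) = 3.2^(1/1.24) = 2.55493005
eta_v = 1 - 0.065 * (2.55493005 - 1)
eta_v = 0.8989

0.8989


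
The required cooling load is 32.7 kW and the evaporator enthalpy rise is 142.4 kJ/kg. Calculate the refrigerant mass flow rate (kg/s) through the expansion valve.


m_dot = Q / dh
m_dot = 32.7 / 142.4
m_dot = 0.2296 kg/s

0.2296


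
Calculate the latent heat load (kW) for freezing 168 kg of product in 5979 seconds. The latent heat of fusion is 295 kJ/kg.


Q_lat = m * h_fg / t
Q_lat = 168 * 295 / 5979
Q_lat = 8.29 kW

8.29


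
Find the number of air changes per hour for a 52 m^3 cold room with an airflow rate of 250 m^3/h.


ACH = flow / volume
ACH = 250 / 52
ACH = 4.808

4.808


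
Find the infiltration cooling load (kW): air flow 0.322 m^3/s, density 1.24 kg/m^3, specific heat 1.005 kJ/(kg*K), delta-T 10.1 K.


Q = V_dot * rho * cp * dT
Q = 0.322 * 1.24 * 1.005 * 10.1
Q = 4.053 kW

4.053


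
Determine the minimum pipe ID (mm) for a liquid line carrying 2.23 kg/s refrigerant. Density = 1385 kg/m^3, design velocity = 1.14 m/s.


A = m_dot / (rho * v) = 2.23 / (1385 * 1.14) = 0.001412375705 m^2
d = sqrt(4*A/pi) * 1000
d = 42.4 mm

42.4


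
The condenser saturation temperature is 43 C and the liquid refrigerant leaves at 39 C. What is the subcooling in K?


Subcooling = T_cond - T_liquid
Subcooling = 43 - 39
Subcooling = 4 K

4


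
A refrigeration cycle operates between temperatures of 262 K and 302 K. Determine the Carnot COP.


dT = 302 - 262 = 40 K
COP_carnot = T_cold / dT = 262 / 40
COP_carnot = 6.55

6.55


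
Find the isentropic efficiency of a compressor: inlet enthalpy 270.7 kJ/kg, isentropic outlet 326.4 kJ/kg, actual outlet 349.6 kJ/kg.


dh_ideal = 326.4 - 270.7 = 55.7 kJ/kg
dh_actual = 349.6 - 270.7 = 78.9 kJ/kg
eta_s = dh_ideal / dh_actual = 55.7 / 78.9
eta_s = 0.706

0.706


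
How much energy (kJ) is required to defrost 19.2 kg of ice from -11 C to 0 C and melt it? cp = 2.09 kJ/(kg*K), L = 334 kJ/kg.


Sensible heat = cp * dT = 2.09 * 11 = 22.99 kJ/kg
Total per kg = 22.99 + 334 = 356.99 kJ/kg
Q = m * total = 19.2 * 356.99
Q = 6854.2 kJ

6854.2


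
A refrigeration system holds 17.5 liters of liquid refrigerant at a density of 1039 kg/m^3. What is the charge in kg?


Charge = V * rho / 1000
Charge = 17.5 * 1039 / 1000
Charge = 18.18 kg

18.18


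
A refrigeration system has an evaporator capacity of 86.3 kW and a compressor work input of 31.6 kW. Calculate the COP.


COP = Q_evap / W
COP = 86.3 / 31.6
COP = 2.731

2.731


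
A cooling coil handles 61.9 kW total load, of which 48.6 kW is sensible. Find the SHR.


SHR = Q_sensible / Q_total
SHR = 48.6 / 61.9
SHR = 0.785

0.785


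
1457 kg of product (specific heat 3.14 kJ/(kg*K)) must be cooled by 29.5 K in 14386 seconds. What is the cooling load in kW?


Q = m * cp * dT / t
Q = 1457 * 3.14 * 29.5 / 14386
Q = 9.381 kW

9.381


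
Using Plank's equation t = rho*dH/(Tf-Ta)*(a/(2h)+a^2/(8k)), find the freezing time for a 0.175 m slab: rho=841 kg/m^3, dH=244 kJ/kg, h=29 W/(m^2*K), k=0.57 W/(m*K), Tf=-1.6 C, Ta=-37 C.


dT = -1.6 - (-37) = 35.4 K
term1 = a/(2h) = 0.175/(2*29) = 0.003017241379
term2 = a^2/(8k) = 0.175^2/(8*0.57) = 0.006716008772
t = rho*dH*1000/dT * (term1 + term2)
t = 841*244*1000/35.4 * (0.003017241379 + 0.006716008772)
t = 56421 s

56421


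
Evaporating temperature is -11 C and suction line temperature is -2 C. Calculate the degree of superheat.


Superheat = T_suction - T_evap
Superheat = -2 - (-11)
Superheat = 9 K

9


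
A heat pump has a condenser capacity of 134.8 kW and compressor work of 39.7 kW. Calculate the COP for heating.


COP_hp = Q_cond / W
COP_hp = 134.8 / 39.7
COP_hp = 3.395

3.395


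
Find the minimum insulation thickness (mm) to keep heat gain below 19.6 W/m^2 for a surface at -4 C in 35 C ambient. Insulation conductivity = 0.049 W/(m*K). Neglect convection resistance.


dT = 35 - (-4) = 39 K
thickness = k * dT / q_max * 1000
thickness = 0.049 * 39 / 19.6 * 1000
thickness = 97.5 mm

97.5


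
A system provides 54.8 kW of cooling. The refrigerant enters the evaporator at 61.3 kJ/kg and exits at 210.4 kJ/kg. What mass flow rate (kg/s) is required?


dh = 210.4 - 61.3 = 149.1 kJ/kg
m_dot = Q / dh = 54.8 / 149.1 = 0.3675 kg/s

0.3675


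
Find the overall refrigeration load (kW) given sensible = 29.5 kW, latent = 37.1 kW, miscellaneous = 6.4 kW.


Q_total = Q_s + Q_l + Q_misc
Q_total = 29.5 + 37.1 + 6.4
Q_total = 73.0 kW

73.0


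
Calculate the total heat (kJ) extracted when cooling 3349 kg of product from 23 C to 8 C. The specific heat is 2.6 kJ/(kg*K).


dT = 23 - (8) = 15 K
Q = m * cp * dT = 3349 * 2.6 * 15
Q = 130611 kJ

130611


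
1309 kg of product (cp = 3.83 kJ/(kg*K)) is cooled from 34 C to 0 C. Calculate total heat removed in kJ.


dT = 34 - (0) = 34 K
Q = m * cp * dT = 1309 * 3.83 * 34
Q = 170458 kJ

170458


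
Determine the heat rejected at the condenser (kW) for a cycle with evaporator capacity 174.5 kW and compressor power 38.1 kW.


Q_cond = Q_evap + W
Q_cond = 174.5 + 38.1
Q_cond = 212.6 kW

212.6


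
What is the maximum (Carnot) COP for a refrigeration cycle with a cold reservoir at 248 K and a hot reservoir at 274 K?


dT = 274 - 248 = 26 K
COP_carnot = T_cold / dT = 248 / 26
COP_carnot = 9.538

9.538


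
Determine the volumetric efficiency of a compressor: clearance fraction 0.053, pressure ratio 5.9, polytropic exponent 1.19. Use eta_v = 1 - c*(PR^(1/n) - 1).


PR^(1/n) = 5.9^(1/1.19) = 4.44400767
eta_v = 1 - 0.053 * (4.44400767 - 1)
eta_v = 0.8175

0.8175


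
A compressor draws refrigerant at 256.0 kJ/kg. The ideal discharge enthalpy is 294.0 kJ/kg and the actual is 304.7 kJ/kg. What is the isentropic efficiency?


dh_ideal = 294.0 - 256.0 = 38.0 kJ/kg
dh_actual = 304.7 - 256.0 = 48.7 kJ/kg
eta_s = dh_ideal / dh_actual = 38.0 / 48.7
eta_s = 0.7803

0.7803


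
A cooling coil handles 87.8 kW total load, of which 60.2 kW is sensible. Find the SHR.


SHR = Q_sensible / Q_total
SHR = 60.2 / 87.8
SHR = 0.686

0.686


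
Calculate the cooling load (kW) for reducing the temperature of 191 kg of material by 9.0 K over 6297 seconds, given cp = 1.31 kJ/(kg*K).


Q = m * cp * dT / t
Q = 191 * 1.31 * 9.0 / 6297
Q = 0.358 kW

0.358


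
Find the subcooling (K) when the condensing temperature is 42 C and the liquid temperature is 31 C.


Subcooling = T_cond - T_liquid
Subcooling = 42 - 31
Subcooling = 11 K

11


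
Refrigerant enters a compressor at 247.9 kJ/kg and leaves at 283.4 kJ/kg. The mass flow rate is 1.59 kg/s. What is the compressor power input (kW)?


dh = 283.4 - 247.9 = 35.5 kJ/kg
W = m_dot * dh = 1.59 * 35.5 = 56.45 kW

56.45


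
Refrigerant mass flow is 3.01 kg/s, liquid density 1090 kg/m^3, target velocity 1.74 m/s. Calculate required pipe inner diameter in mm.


A = m_dot / (rho * v) = 3.01 / (1090 * 1.74) = 0.001587050511 m^2
d = sqrt(4*A/pi) * 1000
d = 45.0 mm

45.0


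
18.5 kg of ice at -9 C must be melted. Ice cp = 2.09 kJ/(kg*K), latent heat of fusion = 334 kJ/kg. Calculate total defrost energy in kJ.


Sensible heat = cp * dT = 2.09 * 9 = 18.81 kJ/kg
Total per kg = 18.81 + 334 = 352.81 kJ/kg
Q = m * total = 18.5 * 352.81
Q = 6527.0 kJ

6527.0
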